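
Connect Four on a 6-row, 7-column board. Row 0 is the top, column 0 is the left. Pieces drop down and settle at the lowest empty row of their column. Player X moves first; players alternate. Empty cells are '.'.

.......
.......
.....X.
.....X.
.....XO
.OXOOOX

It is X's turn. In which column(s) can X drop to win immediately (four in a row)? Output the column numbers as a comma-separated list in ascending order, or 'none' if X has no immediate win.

col 0: drop X → no win
col 1: drop X → no win
col 2: drop X → no win
col 3: drop X → no win
col 4: drop X → no win
col 5: drop X → WIN!
col 6: drop X → no win

Answer: 5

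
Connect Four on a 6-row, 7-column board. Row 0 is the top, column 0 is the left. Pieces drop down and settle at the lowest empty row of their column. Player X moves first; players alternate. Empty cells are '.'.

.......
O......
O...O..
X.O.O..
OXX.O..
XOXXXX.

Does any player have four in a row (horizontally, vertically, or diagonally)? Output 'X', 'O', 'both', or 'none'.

X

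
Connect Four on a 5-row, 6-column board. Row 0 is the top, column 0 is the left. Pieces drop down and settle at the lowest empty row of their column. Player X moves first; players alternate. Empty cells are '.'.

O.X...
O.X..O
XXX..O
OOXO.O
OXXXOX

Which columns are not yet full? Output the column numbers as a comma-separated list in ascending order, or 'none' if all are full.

Answer: 1,3,4,5

Derivation:
col 0: top cell = 'O' → FULL
col 1: top cell = '.' → open
col 2: top cell = 'X' → FULL
col 3: top cell = '.' → open
col 4: top cell = '.' → open
col 5: top cell = '.' → open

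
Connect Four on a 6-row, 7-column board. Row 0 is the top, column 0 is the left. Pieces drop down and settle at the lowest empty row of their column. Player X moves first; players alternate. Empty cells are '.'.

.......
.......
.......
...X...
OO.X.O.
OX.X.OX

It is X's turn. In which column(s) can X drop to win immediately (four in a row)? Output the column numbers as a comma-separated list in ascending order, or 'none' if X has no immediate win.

col 0: drop X → no win
col 1: drop X → no win
col 2: drop X → no win
col 3: drop X → WIN!
col 4: drop X → no win
col 5: drop X → no win
col 6: drop X → no win

Answer: 3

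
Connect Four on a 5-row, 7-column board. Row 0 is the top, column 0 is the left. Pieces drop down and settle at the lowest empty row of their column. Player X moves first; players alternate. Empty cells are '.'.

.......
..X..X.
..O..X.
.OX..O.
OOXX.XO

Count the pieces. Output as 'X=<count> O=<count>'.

X=7 O=6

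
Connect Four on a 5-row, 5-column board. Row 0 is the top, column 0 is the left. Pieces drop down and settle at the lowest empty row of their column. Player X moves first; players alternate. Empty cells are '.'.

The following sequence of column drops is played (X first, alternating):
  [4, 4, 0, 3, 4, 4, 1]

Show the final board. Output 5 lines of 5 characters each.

Answer: .....
....O
....X
....O
XX.OX

Derivation:
Move 1: X drops in col 4, lands at row 4
Move 2: O drops in col 4, lands at row 3
Move 3: X drops in col 0, lands at row 4
Move 4: O drops in col 3, lands at row 4
Move 5: X drops in col 4, lands at row 2
Move 6: O drops in col 4, lands at row 1
Move 7: X drops in col 1, lands at row 4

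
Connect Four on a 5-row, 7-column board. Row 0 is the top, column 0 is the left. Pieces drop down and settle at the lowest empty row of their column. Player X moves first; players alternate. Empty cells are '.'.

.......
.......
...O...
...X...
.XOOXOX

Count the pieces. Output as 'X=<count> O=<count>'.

X=4 O=4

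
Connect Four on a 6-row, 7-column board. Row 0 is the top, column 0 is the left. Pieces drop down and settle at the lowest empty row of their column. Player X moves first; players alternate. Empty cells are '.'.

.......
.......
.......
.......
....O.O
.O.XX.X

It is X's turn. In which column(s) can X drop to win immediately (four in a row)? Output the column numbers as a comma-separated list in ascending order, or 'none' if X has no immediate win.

col 0: drop X → no win
col 1: drop X → no win
col 2: drop X → no win
col 3: drop X → no win
col 4: drop X → no win
col 5: drop X → WIN!
col 6: drop X → no win

Answer: 5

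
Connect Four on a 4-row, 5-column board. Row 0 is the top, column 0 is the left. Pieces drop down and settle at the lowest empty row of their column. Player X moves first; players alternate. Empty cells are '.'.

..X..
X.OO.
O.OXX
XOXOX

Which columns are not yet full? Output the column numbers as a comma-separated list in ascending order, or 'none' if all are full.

col 0: top cell = '.' → open
col 1: top cell = '.' → open
col 2: top cell = 'X' → FULL
col 3: top cell = '.' → open
col 4: top cell = '.' → open

Answer: 0,1,3,4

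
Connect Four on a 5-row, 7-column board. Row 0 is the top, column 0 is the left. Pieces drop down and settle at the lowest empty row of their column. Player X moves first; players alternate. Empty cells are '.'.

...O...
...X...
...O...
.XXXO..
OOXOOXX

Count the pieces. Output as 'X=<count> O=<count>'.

X=7 O=7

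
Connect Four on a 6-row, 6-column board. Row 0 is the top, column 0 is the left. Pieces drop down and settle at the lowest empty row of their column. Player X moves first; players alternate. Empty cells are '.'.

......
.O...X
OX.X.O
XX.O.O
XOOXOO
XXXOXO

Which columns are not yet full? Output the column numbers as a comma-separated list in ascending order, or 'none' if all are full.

col 0: top cell = '.' → open
col 1: top cell = '.' → open
col 2: top cell = '.' → open
col 3: top cell = '.' → open
col 4: top cell = '.' → open
col 5: top cell = '.' → open

Answer: 0,1,2,3,4,5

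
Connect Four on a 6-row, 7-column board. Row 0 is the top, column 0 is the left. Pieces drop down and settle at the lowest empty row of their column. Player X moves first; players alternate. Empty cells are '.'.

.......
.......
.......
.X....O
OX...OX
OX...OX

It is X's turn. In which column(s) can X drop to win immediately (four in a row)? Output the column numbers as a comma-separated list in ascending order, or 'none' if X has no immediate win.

col 0: drop X → no win
col 1: drop X → WIN!
col 2: drop X → no win
col 3: drop X → no win
col 4: drop X → no win
col 5: drop X → no win
col 6: drop X → no win

Answer: 1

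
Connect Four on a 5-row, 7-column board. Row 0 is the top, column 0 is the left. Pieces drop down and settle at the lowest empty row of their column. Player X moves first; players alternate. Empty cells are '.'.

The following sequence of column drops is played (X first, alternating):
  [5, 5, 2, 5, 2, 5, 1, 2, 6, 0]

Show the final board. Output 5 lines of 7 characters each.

Move 1: X drops in col 5, lands at row 4
Move 2: O drops in col 5, lands at row 3
Move 3: X drops in col 2, lands at row 4
Move 4: O drops in col 5, lands at row 2
Move 5: X drops in col 2, lands at row 3
Move 6: O drops in col 5, lands at row 1
Move 7: X drops in col 1, lands at row 4
Move 8: O drops in col 2, lands at row 2
Move 9: X drops in col 6, lands at row 4
Move 10: O drops in col 0, lands at row 4

Answer: .......
.....O.
..O..O.
..X..O.
OXX..XX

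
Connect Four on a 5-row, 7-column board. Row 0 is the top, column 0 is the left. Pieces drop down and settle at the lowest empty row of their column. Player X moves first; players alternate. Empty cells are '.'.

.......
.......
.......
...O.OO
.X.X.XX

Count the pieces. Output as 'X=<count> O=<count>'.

X=4 O=3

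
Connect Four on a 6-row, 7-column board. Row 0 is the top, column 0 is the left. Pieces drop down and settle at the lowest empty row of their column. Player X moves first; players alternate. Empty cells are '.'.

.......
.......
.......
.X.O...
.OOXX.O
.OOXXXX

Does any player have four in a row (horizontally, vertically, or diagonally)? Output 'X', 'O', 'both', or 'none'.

X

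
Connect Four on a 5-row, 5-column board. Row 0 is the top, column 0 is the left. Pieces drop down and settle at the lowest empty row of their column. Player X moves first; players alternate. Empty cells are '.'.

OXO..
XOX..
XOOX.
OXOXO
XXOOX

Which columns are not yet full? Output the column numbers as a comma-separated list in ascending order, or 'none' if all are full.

Answer: 3,4

Derivation:
col 0: top cell = 'O' → FULL
col 1: top cell = 'X' → FULL
col 2: top cell = 'O' → FULL
col 3: top cell = '.' → open
col 4: top cell = '.' → open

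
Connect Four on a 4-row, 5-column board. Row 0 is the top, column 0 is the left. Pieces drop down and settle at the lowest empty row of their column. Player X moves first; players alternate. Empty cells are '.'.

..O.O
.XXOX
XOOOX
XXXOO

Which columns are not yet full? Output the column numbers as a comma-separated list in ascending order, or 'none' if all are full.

col 0: top cell = '.' → open
col 1: top cell = '.' → open
col 2: top cell = 'O' → FULL
col 3: top cell = '.' → open
col 4: top cell = 'O' → FULL

Answer: 0,1,3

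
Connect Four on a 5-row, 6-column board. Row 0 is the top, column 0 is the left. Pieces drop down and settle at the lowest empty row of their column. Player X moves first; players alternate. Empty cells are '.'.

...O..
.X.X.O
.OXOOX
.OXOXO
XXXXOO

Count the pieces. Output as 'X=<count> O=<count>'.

X=10 O=10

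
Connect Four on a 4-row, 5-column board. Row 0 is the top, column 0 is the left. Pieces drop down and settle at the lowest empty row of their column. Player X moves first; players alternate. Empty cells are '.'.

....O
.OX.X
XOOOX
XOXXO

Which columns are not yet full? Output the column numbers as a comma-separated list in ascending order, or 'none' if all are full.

Answer: 0,1,2,3

Derivation:
col 0: top cell = '.' → open
col 1: top cell = '.' → open
col 2: top cell = '.' → open
col 3: top cell = '.' → open
col 4: top cell = 'O' → FULL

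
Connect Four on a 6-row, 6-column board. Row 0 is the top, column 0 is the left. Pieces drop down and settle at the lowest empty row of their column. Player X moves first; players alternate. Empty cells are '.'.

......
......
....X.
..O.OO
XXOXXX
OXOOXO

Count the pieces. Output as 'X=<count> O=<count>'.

X=8 O=8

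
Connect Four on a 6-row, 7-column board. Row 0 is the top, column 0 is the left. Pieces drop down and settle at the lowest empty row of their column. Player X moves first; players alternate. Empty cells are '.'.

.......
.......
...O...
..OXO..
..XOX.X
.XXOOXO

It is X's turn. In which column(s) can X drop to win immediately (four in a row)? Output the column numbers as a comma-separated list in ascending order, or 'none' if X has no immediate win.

Answer: 2,4

Derivation:
col 0: drop X → no win
col 1: drop X → no win
col 2: drop X → WIN!
col 3: drop X → no win
col 4: drop X → WIN!
col 5: drop X → no win
col 6: drop X → no win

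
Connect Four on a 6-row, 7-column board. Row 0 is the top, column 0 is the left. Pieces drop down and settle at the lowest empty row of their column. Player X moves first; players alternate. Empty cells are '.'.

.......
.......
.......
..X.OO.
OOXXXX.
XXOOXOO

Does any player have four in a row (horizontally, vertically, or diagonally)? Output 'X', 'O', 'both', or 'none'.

X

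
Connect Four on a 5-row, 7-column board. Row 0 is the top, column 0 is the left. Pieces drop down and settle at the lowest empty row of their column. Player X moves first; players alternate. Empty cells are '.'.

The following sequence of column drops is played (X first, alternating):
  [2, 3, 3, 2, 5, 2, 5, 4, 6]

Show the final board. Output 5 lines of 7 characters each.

Answer: .......
.......
..O....
..OX.X.
..XOOXX

Derivation:
Move 1: X drops in col 2, lands at row 4
Move 2: O drops in col 3, lands at row 4
Move 3: X drops in col 3, lands at row 3
Move 4: O drops in col 2, lands at row 3
Move 5: X drops in col 5, lands at row 4
Move 6: O drops in col 2, lands at row 2
Move 7: X drops in col 5, lands at row 3
Move 8: O drops in col 4, lands at row 4
Move 9: X drops in col 6, lands at row 4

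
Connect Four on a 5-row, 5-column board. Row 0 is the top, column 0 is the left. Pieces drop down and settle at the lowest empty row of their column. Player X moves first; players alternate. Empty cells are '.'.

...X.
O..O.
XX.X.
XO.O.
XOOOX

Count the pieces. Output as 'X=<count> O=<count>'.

X=7 O=7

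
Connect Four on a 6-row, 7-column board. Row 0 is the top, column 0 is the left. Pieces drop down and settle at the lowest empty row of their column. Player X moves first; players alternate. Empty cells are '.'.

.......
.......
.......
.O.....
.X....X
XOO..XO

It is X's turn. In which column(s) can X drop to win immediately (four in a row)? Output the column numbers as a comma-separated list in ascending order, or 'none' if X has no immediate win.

Answer: none

Derivation:
col 0: drop X → no win
col 1: drop X → no win
col 2: drop X → no win
col 3: drop X → no win
col 4: drop X → no win
col 5: drop X → no win
col 6: drop X → no win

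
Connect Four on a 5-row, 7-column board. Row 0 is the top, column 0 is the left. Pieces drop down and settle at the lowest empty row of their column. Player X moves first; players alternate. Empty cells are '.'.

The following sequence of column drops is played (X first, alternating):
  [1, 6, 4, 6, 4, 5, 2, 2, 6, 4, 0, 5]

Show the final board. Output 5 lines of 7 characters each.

Move 1: X drops in col 1, lands at row 4
Move 2: O drops in col 6, lands at row 4
Move 3: X drops in col 4, lands at row 4
Move 4: O drops in col 6, lands at row 3
Move 5: X drops in col 4, lands at row 3
Move 6: O drops in col 5, lands at row 4
Move 7: X drops in col 2, lands at row 4
Move 8: O drops in col 2, lands at row 3
Move 9: X drops in col 6, lands at row 2
Move 10: O drops in col 4, lands at row 2
Move 11: X drops in col 0, lands at row 4
Move 12: O drops in col 5, lands at row 3

Answer: .......
.......
....O.X
..O.XOO
XXX.XOO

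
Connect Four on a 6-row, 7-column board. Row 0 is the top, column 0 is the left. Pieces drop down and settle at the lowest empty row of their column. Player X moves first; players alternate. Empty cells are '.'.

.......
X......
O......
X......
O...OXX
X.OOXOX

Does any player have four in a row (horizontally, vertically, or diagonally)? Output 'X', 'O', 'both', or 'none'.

none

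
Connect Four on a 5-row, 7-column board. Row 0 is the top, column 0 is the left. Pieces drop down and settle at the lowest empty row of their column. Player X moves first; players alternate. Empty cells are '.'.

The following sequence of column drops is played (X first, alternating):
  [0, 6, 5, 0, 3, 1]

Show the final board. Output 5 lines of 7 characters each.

Move 1: X drops in col 0, lands at row 4
Move 2: O drops in col 6, lands at row 4
Move 3: X drops in col 5, lands at row 4
Move 4: O drops in col 0, lands at row 3
Move 5: X drops in col 3, lands at row 4
Move 6: O drops in col 1, lands at row 4

Answer: .......
.......
.......
O......
XO.X.XO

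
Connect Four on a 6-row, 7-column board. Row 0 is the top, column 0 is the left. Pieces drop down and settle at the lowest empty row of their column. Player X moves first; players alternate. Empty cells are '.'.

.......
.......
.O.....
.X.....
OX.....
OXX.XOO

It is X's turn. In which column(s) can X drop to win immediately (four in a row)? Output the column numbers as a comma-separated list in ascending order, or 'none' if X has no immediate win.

col 0: drop X → no win
col 1: drop X → no win
col 2: drop X → no win
col 3: drop X → WIN!
col 4: drop X → no win
col 5: drop X → no win
col 6: drop X → no win

Answer: 3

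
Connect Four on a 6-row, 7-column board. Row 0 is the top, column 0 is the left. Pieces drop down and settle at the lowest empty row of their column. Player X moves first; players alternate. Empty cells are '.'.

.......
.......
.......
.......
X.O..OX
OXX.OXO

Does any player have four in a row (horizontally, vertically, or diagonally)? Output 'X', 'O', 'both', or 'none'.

none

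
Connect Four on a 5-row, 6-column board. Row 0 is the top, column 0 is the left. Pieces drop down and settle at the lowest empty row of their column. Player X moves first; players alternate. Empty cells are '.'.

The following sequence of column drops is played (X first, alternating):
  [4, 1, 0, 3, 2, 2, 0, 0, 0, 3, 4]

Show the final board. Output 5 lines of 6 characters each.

Move 1: X drops in col 4, lands at row 4
Move 2: O drops in col 1, lands at row 4
Move 3: X drops in col 0, lands at row 4
Move 4: O drops in col 3, lands at row 4
Move 5: X drops in col 2, lands at row 4
Move 6: O drops in col 2, lands at row 3
Move 7: X drops in col 0, lands at row 3
Move 8: O drops in col 0, lands at row 2
Move 9: X drops in col 0, lands at row 1
Move 10: O drops in col 3, lands at row 3
Move 11: X drops in col 4, lands at row 3

Answer: ......
X.....
O.....
X.OOX.
XOXOX.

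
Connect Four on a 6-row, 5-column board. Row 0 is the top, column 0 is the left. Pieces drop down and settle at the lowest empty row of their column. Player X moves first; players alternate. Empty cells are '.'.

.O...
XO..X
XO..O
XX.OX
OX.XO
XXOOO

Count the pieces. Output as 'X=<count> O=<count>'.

X=10 O=10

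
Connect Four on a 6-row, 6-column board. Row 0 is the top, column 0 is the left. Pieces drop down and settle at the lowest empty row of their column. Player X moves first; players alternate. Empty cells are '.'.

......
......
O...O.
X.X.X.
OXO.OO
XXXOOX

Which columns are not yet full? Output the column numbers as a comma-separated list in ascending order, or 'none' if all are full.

Answer: 0,1,2,3,4,5

Derivation:
col 0: top cell = '.' → open
col 1: top cell = '.' → open
col 2: top cell = '.' → open
col 3: top cell = '.' → open
col 4: top cell = '.' → open
col 5: top cell = '.' → open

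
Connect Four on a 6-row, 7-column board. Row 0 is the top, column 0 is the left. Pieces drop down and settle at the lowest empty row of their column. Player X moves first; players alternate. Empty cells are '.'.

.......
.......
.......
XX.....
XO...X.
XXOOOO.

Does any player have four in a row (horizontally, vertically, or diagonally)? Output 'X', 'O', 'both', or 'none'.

O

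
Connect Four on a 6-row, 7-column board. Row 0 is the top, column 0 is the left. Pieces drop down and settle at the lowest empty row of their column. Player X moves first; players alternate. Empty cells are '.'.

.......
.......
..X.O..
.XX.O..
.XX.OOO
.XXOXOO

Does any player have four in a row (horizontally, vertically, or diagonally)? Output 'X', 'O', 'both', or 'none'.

X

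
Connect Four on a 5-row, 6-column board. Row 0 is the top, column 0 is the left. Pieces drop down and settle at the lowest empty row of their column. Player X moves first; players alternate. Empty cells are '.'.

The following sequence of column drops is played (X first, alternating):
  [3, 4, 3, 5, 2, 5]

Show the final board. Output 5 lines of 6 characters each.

Move 1: X drops in col 3, lands at row 4
Move 2: O drops in col 4, lands at row 4
Move 3: X drops in col 3, lands at row 3
Move 4: O drops in col 5, lands at row 4
Move 5: X drops in col 2, lands at row 4
Move 6: O drops in col 5, lands at row 3

Answer: ......
......
......
...X.O
..XXOO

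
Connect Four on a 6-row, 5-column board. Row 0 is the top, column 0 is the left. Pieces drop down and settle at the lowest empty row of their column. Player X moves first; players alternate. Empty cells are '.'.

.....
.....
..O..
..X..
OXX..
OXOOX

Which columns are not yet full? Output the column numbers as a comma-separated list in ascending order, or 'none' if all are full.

Answer: 0,1,2,3,4

Derivation:
col 0: top cell = '.' → open
col 1: top cell = '.' → open
col 2: top cell = '.' → open
col 3: top cell = '.' → open
col 4: top cell = '.' → open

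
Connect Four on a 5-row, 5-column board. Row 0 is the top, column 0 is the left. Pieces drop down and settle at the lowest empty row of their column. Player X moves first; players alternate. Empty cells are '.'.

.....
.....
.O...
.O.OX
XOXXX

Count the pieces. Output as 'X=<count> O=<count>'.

X=5 O=4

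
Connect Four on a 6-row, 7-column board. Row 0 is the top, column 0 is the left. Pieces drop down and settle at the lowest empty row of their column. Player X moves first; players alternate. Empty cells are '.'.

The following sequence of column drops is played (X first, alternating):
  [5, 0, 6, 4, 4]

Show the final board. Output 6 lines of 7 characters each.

Move 1: X drops in col 5, lands at row 5
Move 2: O drops in col 0, lands at row 5
Move 3: X drops in col 6, lands at row 5
Move 4: O drops in col 4, lands at row 5
Move 5: X drops in col 4, lands at row 4

Answer: .......
.......
.......
.......
....X..
O...OXX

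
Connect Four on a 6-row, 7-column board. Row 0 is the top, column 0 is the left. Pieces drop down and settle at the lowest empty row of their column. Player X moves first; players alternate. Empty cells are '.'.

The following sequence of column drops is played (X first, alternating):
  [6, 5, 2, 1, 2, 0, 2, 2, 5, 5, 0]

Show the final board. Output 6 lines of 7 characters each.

Move 1: X drops in col 6, lands at row 5
Move 2: O drops in col 5, lands at row 5
Move 3: X drops in col 2, lands at row 5
Move 4: O drops in col 1, lands at row 5
Move 5: X drops in col 2, lands at row 4
Move 6: O drops in col 0, lands at row 5
Move 7: X drops in col 2, lands at row 3
Move 8: O drops in col 2, lands at row 2
Move 9: X drops in col 5, lands at row 4
Move 10: O drops in col 5, lands at row 3
Move 11: X drops in col 0, lands at row 4

Answer: .......
.......
..O....
..X..O.
X.X..X.
OOX..OX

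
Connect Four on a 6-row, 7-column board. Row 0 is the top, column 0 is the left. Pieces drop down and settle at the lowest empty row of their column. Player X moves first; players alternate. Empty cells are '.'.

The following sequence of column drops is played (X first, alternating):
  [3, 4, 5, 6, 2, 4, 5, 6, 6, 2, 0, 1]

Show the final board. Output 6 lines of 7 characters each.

Move 1: X drops in col 3, lands at row 5
Move 2: O drops in col 4, lands at row 5
Move 3: X drops in col 5, lands at row 5
Move 4: O drops in col 6, lands at row 5
Move 5: X drops in col 2, lands at row 5
Move 6: O drops in col 4, lands at row 4
Move 7: X drops in col 5, lands at row 4
Move 8: O drops in col 6, lands at row 4
Move 9: X drops in col 6, lands at row 3
Move 10: O drops in col 2, lands at row 4
Move 11: X drops in col 0, lands at row 5
Move 12: O drops in col 1, lands at row 5

Answer: .......
.......
.......
......X
..O.OXO
XOXXOXO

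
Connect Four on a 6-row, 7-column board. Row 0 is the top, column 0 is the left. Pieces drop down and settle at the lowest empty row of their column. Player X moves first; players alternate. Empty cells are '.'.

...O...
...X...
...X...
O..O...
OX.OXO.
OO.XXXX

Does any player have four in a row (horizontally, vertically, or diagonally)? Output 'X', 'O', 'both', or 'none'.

X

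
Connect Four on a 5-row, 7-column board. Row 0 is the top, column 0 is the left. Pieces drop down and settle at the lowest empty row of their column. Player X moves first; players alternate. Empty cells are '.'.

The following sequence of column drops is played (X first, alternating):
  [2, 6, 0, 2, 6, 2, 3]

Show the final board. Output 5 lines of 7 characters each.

Answer: .......
.......
..O....
..O...X
X.XX..O

Derivation:
Move 1: X drops in col 2, lands at row 4
Move 2: O drops in col 6, lands at row 4
Move 3: X drops in col 0, lands at row 4
Move 4: O drops in col 2, lands at row 3
Move 5: X drops in col 6, lands at row 3
Move 6: O drops in col 2, lands at row 2
Move 7: X drops in col 3, lands at row 4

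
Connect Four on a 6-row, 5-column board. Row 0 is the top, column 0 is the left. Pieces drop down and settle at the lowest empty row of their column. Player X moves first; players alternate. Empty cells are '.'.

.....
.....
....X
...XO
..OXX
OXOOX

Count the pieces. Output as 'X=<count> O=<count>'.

X=6 O=5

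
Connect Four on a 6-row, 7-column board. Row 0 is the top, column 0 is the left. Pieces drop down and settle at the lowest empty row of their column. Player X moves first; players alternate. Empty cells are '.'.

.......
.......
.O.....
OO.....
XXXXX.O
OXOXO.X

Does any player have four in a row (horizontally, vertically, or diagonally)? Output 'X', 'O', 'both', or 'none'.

X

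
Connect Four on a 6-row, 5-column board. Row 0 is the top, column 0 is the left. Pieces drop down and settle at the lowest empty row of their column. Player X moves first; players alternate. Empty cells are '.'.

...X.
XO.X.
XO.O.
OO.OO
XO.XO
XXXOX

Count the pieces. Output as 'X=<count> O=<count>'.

X=10 O=10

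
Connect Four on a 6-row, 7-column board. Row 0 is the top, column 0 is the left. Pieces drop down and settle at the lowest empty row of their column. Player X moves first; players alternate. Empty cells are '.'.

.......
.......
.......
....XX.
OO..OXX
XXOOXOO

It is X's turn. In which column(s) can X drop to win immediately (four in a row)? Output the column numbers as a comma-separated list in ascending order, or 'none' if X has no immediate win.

col 0: drop X → no win
col 1: drop X → no win
col 2: drop X → no win
col 3: drop X → no win
col 4: drop X → no win
col 5: drop X → no win
col 6: drop X → no win

Answer: none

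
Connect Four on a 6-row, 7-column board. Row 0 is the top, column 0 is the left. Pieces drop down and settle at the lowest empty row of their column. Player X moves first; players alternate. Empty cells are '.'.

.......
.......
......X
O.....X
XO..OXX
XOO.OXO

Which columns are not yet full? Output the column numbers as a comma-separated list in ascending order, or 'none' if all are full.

Answer: 0,1,2,3,4,5,6

Derivation:
col 0: top cell = '.' → open
col 1: top cell = '.' → open
col 2: top cell = '.' → open
col 3: top cell = '.' → open
col 4: top cell = '.' → open
col 5: top cell = '.' → open
col 6: top cell = '.' → open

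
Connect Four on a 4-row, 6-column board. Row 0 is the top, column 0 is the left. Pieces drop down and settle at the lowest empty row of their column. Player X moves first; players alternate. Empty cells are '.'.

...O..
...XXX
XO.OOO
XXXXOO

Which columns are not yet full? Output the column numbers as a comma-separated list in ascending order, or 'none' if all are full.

col 0: top cell = '.' → open
col 1: top cell = '.' → open
col 2: top cell = '.' → open
col 3: top cell = 'O' → FULL
col 4: top cell = '.' → open
col 5: top cell = '.' → open

Answer: 0,1,2,4,5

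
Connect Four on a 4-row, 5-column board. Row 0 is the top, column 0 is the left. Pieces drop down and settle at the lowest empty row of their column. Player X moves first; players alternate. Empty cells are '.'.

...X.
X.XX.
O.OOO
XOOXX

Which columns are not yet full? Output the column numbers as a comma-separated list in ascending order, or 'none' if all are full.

col 0: top cell = '.' → open
col 1: top cell = '.' → open
col 2: top cell = '.' → open
col 3: top cell = 'X' → FULL
col 4: top cell = '.' → open

Answer: 0,1,2,4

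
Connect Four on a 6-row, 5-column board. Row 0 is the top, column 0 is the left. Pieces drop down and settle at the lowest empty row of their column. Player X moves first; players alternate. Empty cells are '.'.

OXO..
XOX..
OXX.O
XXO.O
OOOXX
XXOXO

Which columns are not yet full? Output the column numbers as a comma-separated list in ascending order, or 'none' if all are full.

col 0: top cell = 'O' → FULL
col 1: top cell = 'X' → FULL
col 2: top cell = 'O' → FULL
col 3: top cell = '.' → open
col 4: top cell = '.' → open

Answer: 3,4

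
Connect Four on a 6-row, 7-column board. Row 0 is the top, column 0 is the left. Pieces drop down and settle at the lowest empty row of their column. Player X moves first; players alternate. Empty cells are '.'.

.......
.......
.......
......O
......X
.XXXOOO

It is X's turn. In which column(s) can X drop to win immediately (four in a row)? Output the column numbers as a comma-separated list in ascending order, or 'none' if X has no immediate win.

col 0: drop X → WIN!
col 1: drop X → no win
col 2: drop X → no win
col 3: drop X → no win
col 4: drop X → no win
col 5: drop X → no win
col 6: drop X → no win

Answer: 0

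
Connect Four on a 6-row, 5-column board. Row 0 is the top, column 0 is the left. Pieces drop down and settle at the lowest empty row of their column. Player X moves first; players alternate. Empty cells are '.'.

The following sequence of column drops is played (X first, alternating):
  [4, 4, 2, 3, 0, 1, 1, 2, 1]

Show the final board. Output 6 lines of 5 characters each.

Move 1: X drops in col 4, lands at row 5
Move 2: O drops in col 4, lands at row 4
Move 3: X drops in col 2, lands at row 5
Move 4: O drops in col 3, lands at row 5
Move 5: X drops in col 0, lands at row 5
Move 6: O drops in col 1, lands at row 5
Move 7: X drops in col 1, lands at row 4
Move 8: O drops in col 2, lands at row 4
Move 9: X drops in col 1, lands at row 3

Answer: .....
.....
.....
.X...
.XO.O
XOXOX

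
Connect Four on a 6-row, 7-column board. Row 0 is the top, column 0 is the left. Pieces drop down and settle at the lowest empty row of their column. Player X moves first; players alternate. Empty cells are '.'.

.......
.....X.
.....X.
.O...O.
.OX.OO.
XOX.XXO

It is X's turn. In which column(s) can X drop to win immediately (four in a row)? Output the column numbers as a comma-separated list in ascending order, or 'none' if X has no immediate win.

col 0: drop X → no win
col 1: drop X → no win
col 2: drop X → no win
col 3: drop X → WIN!
col 4: drop X → no win
col 5: drop X → no win
col 6: drop X → no win

Answer: 3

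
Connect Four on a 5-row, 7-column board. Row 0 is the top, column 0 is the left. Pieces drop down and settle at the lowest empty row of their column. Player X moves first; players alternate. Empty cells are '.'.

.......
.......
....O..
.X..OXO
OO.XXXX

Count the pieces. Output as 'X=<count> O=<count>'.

X=6 O=5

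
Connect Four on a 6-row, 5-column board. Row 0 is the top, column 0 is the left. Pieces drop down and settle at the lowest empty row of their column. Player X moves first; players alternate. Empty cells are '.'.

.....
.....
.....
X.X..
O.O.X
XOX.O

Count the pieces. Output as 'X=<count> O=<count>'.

X=5 O=4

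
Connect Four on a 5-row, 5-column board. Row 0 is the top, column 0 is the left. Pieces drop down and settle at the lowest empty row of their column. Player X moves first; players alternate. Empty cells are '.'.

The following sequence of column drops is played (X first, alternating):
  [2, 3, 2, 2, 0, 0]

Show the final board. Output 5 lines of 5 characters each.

Move 1: X drops in col 2, lands at row 4
Move 2: O drops in col 3, lands at row 4
Move 3: X drops in col 2, lands at row 3
Move 4: O drops in col 2, lands at row 2
Move 5: X drops in col 0, lands at row 4
Move 6: O drops in col 0, lands at row 3

Answer: .....
.....
..O..
O.X..
X.XO.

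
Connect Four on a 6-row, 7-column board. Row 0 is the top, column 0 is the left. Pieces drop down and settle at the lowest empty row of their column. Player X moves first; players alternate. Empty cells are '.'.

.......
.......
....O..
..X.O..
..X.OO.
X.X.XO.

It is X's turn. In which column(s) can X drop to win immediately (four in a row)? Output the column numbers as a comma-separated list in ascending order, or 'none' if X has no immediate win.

col 0: drop X → no win
col 1: drop X → no win
col 2: drop X → WIN!
col 3: drop X → no win
col 4: drop X → no win
col 5: drop X → no win
col 6: drop X → no win

Answer: 2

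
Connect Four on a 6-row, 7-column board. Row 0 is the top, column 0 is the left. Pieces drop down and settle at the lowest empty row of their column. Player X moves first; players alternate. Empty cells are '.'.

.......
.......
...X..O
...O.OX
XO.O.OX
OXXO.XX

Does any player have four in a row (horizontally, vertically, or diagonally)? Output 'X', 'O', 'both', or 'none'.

none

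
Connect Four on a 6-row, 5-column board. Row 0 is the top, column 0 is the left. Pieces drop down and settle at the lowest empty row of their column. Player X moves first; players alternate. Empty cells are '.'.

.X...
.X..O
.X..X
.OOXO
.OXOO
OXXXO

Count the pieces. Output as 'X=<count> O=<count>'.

X=9 O=9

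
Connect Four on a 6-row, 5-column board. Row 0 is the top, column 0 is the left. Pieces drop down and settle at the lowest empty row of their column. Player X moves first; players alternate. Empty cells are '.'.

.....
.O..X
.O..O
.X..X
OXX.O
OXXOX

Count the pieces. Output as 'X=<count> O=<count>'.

X=8 O=7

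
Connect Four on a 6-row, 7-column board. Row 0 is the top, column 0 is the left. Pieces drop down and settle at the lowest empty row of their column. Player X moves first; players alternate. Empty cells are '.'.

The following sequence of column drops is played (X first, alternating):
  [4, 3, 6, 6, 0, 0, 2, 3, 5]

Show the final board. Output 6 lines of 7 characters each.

Move 1: X drops in col 4, lands at row 5
Move 2: O drops in col 3, lands at row 5
Move 3: X drops in col 6, lands at row 5
Move 4: O drops in col 6, lands at row 4
Move 5: X drops in col 0, lands at row 5
Move 6: O drops in col 0, lands at row 4
Move 7: X drops in col 2, lands at row 5
Move 8: O drops in col 3, lands at row 4
Move 9: X drops in col 5, lands at row 5

Answer: .......
.......
.......
.......
O..O..O
X.XOXXX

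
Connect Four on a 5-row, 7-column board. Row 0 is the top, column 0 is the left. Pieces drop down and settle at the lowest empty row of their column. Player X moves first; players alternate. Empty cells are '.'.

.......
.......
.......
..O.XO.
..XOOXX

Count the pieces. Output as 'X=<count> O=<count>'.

X=4 O=4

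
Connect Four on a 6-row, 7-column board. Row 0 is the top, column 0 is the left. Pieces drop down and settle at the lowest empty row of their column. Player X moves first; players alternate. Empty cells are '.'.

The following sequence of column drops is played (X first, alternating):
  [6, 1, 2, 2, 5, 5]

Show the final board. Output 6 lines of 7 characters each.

Answer: .......
.......
.......
.......
..O..O.
.OX..XX

Derivation:
Move 1: X drops in col 6, lands at row 5
Move 2: O drops in col 1, lands at row 5
Move 3: X drops in col 2, lands at row 5
Move 4: O drops in col 2, lands at row 4
Move 5: X drops in col 5, lands at row 5
Move 6: O drops in col 5, lands at row 4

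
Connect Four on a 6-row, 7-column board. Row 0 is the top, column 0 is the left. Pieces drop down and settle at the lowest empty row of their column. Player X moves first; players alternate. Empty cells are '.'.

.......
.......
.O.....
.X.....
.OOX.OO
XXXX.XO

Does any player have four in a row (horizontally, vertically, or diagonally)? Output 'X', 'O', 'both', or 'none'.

X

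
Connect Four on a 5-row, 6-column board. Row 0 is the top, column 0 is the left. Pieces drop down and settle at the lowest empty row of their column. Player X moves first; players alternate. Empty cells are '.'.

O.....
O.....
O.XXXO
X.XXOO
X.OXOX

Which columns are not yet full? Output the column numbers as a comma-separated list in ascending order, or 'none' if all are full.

Answer: 1,2,3,4,5

Derivation:
col 0: top cell = 'O' → FULL
col 1: top cell = '.' → open
col 2: top cell = '.' → open
col 3: top cell = '.' → open
col 4: top cell = '.' → open
col 5: top cell = '.' → open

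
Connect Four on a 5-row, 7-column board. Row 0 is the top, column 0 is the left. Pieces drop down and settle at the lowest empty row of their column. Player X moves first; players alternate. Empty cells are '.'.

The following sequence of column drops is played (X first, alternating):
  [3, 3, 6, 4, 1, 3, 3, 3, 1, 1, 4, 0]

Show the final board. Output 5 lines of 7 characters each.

Answer: ...O...
...X...
.O.O...
.X.OX..
OX.XO.X

Derivation:
Move 1: X drops in col 3, lands at row 4
Move 2: O drops in col 3, lands at row 3
Move 3: X drops in col 6, lands at row 4
Move 4: O drops in col 4, lands at row 4
Move 5: X drops in col 1, lands at row 4
Move 6: O drops in col 3, lands at row 2
Move 7: X drops in col 3, lands at row 1
Move 8: O drops in col 3, lands at row 0
Move 9: X drops in col 1, lands at row 3
Move 10: O drops in col 1, lands at row 2
Move 11: X drops in col 4, lands at row 3
Move 12: O drops in col 0, lands at row 4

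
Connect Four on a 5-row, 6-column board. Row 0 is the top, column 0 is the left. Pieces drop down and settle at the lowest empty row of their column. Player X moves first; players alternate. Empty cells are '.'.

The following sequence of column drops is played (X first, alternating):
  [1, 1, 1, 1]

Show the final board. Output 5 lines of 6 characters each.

Answer: ......
.O....
.X....
.O....
.X....

Derivation:
Move 1: X drops in col 1, lands at row 4
Move 2: O drops in col 1, lands at row 3
Move 3: X drops in col 1, lands at row 2
Move 4: O drops in col 1, lands at row 1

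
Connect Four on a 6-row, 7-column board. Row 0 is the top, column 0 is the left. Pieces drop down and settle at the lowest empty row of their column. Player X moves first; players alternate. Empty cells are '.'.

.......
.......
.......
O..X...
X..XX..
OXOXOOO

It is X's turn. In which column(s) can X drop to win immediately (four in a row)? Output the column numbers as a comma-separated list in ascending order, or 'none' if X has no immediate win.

col 0: drop X → no win
col 1: drop X → no win
col 2: drop X → no win
col 3: drop X → WIN!
col 4: drop X → no win
col 5: drop X → no win
col 6: drop X → no win

Answer: 3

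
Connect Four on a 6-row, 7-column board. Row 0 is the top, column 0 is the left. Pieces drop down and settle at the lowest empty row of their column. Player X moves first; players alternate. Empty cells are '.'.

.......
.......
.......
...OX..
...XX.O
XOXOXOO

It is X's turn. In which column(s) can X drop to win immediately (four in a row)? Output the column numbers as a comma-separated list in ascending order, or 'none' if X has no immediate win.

col 0: drop X → no win
col 1: drop X → no win
col 2: drop X → no win
col 3: drop X → no win
col 4: drop X → WIN!
col 5: drop X → no win
col 6: drop X → no win

Answer: 4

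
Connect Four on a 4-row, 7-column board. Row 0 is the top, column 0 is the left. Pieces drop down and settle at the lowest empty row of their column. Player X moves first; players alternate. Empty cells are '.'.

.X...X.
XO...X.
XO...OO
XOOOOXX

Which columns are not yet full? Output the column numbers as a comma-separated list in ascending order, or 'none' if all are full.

col 0: top cell = '.' → open
col 1: top cell = 'X' → FULL
col 2: top cell = '.' → open
col 3: top cell = '.' → open
col 4: top cell = '.' → open
col 5: top cell = 'X' → FULL
col 6: top cell = '.' → open

Answer: 0,2,3,4,6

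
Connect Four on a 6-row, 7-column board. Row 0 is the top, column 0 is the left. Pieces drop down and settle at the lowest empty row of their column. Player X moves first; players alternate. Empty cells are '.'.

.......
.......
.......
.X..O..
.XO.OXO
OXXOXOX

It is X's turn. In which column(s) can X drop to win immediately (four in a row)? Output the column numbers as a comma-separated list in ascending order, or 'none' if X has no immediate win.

Answer: 1

Derivation:
col 0: drop X → no win
col 1: drop X → WIN!
col 2: drop X → no win
col 3: drop X → no win
col 4: drop X → no win
col 5: drop X → no win
col 6: drop X → no win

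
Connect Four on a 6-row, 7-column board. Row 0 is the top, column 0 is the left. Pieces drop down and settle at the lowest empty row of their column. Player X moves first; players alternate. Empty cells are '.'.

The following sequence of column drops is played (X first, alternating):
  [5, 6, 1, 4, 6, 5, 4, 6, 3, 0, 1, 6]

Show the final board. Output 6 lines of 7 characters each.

Answer: .......
.......
......O
......O
.X..XOX
OX.XOXO

Derivation:
Move 1: X drops in col 5, lands at row 5
Move 2: O drops in col 6, lands at row 5
Move 3: X drops in col 1, lands at row 5
Move 4: O drops in col 4, lands at row 5
Move 5: X drops in col 6, lands at row 4
Move 6: O drops in col 5, lands at row 4
Move 7: X drops in col 4, lands at row 4
Move 8: O drops in col 6, lands at row 3
Move 9: X drops in col 3, lands at row 5
Move 10: O drops in col 0, lands at row 5
Move 11: X drops in col 1, lands at row 4
Move 12: O drops in col 6, lands at row 2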